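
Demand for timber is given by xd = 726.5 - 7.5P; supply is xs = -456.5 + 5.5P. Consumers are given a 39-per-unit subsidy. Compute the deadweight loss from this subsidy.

Deadweight loss = 2413.125

Pre-subsidy: 726.5 - 7.5P = -456.5 + 5.5P gives P* = 91, x* = 44.
With the rebate, buyers effectively pay Pb = Ps − 39, where Ps is the price sellers receive.
Demand in terms of Ps becomes xd = 726.5 − 7.5(Ps − 39) = 1019 - 7.5Ps. Setting this equal to supply: 1019 - 7.5Ps = -456.5 + 5.5Ps, so Ps = 113.5.
Buyers pay Pb = 113.5 − 39 = 74.5; x' = -456.5 + 5.5·113.5 = 167.75.
The subsidy expands output by 167.75 − 44 = 123.75 past the efficient level; on those units the gap between marginal cost and willingness to pay runs from 0 up to 39.
DWL = ½ × 39 × 123.75 = 2413.125.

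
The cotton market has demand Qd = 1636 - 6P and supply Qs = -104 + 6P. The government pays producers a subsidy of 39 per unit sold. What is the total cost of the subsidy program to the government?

Government cost = 34437

Pre-subsidy: 1636 - 6P = -104 + 6P gives P* = 145, Q* = 766.
With the subsidy, sellers receive Ps = Pb + 39 for each unit, where Pb is the price buyers pay.
Supply in terms of Pb becomes Qs = -104 + 6(Pb + 39) = 130 + 6Pb. Setting this equal to demand: 1636 - 6Pb = 130 + 6Pb, so Pb = 125.5.
Sellers receive Ps = 125.5 + 39 = 164.5; Q' = 1636 − 6·125.5 = 883.
Government outlay = subsidy × quantity = 39 × 883 = 34437.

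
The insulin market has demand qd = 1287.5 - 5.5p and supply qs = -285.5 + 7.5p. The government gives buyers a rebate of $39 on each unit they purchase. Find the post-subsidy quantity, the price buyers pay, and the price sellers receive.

q' = 745.75; buyers pay $98.5; sellers receive $137.5

Pre-subsidy: 1287.5 - 5.5p = -285.5 + 7.5p gives p* = 121, q* = 622.
With the rebate, buyers effectively pay pb = ps − 39, where ps is the price sellers receive.
Demand in terms of ps becomes qd = 1287.5 − 5.5(ps − 39) = 1502 - 5.5ps. Setting this equal to supply: 1502 - 5.5ps = -285.5 + 7.5ps, so ps = 137.5.
Buyers pay pb = 137.5 − 39 = 98.5; q' = -285.5 + 7.5·137.5 = 745.75.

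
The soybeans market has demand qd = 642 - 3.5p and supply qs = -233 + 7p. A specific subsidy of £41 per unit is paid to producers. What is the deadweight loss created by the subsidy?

Pre-subsidy: 642 - 3.5p = -233 + 7p gives p* = 250/3, q* = 1051/3.
With the subsidy, sellers receive ps = pb + 41 for each unit, where pb is the price buyers pay.
Supply in terms of pb becomes qs = -233 + 7(pb + 41) = 54 + 7pb. Setting this equal to demand: 642 - 3.5pb = 54 + 7pb, so pb = 56.
Sellers receive ps = 56 + 41 = 97; q' = 642 − 3.5·56 = 446.
The subsidy expands output by 446 − 1051/3 = 287/3 past the efficient level; on those units the gap between marginal cost and willingness to pay runs from 0 up to 41.
DWL = ½ × 41 × 287/3 = 11767/6.

Deadweight loss = 11767/6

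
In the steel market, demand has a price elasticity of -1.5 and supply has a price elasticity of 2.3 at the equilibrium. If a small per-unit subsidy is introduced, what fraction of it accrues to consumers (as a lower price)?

For a small subsidy around the equilibrium, the benefit split depends on the relative slopes, which at a point are proportional to the elasticities.
Buyer share = εs/(εs + |εd|) = 2.3/(2.3 + 1.5) = 23/38; seller share = |εd|/(εs + |εd|) = 15/38.

Consumer share = 23/38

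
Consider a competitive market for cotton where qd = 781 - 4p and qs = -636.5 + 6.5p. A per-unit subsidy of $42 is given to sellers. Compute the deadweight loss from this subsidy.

Pre-subsidy: 781 - 4p = -636.5 + 6.5p gives p* = 135, q* = 241.
With the subsidy, sellers receive ps = pb + 42 for each unit, where pb is the price buyers pay.
Supply in terms of pb becomes qs = -636.5 + 6.5(pb + 42) = -363.5 + 6.5pb. Setting this equal to demand: 781 - 4pb = -363.5 + 6.5pb, so pb = 109.
Sellers receive ps = 109 + 42 = 151; q' = 781 − 4·109 = 345.
The subsidy expands output by 345 − 241 = 104 past the efficient level; on those units the gap between marginal cost and willingness to pay runs from 0 up to 42.
DWL = ½ × 42 × 104 = 2184.

Deadweight loss = $2184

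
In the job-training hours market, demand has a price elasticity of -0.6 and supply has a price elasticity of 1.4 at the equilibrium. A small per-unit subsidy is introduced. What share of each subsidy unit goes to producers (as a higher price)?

For a small subsidy around the equilibrium, the benefit split depends on the relative slopes, which at a point are proportional to the elasticities.
Buyer share = εs/(εs + |εd|) = 1.4/(1.4 + 0.6) = 0.7; seller share = |εd|/(εs + |εd|) = 0.3.
So producers capture 0.3 of the subsidy.

Producer share = 0.3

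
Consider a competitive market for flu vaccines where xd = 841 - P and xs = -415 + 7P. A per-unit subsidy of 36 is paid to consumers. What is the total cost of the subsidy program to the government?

Pre-subsidy: 841 - P = -415 + 7P gives P* = 157, x* = 684.
With the rebate, buyers effectively pay Pb = Ps − 36, where Ps is the price sellers receive.
Demand in terms of Ps becomes xd = 841 − 1(Ps − 36) = 877 - Ps. Setting this equal to supply: 877 - Ps = -415 + 7Ps, so Ps = 161.5.
Buyers pay Pb = 161.5 − 36 = 125.5; x' = -415 + 7·161.5 = 715.5.
Government outlay = subsidy × quantity = 36 × 715.5 = 25758.

Government cost = 25758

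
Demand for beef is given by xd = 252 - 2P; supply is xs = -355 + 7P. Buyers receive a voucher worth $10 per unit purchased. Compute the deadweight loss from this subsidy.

Deadweight loss = 700/9

Pre-subsidy: 252 - 2P = -355 + 7P gives P* = 607/9, x* = 1054/9.
With the rebate, buyers effectively pay Pb = Ps − 10, where Ps is the price sellers receive.
Demand in terms of Ps becomes xd = 252 − 2(Ps − 10) = 272 - 2Ps. Setting this equal to supply: 272 - 2Ps = -355 + 7Ps, so Ps = 209/3.
Buyers pay Pb = 209/3 − 10 = 179/3; x' = -355 + 7·(209/3) = 398/3.
The subsidy expands output by 398/3 − 1054/9 = 140/9 past the efficient level; on those units the gap between marginal cost and willingness to pay runs from 0 up to 10.
DWL = ½ × 10 × 140/9 = 700/9.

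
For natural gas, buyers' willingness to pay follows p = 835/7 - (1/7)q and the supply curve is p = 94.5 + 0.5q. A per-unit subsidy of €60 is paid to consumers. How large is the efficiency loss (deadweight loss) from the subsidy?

Pre-subsidy: 835/7 - (1/7)q = 94.5 + 0.5q gives q* = 347/9 and p* = 1024/9.
With the rebate, buyers effectively pay pb = ps − 60, where ps is the price sellers receive.
On the curves, pb = 835/7 - (1/7)q and ps = 94.5 + 0.5q; the wedge ps − pb = 60 gives 94.5 + 0.5q − (835/7 - (1/7)q) = 60, so q' = 1187/9.
Then pb = 835/7 − (1/7)·(1187/9) = 904/9 and ps = 94.5 + 0.5·(1187/9) = 1444/9.
The subsidy expands output by 1187/9 − 347/9 = 280/3 past the efficient level; on those units the gap between marginal cost and willingness to pay runs from 0 up to 60.
DWL = ½ × 60 × 280/3 = 2800.

Deadweight loss = €2800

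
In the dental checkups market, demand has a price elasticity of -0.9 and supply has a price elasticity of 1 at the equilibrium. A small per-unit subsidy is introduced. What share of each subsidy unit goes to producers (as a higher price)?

For a small subsidy around the equilibrium, the benefit split depends on the relative slopes, which at a point are proportional to the elasticities.
Buyer share = εs/(εs + |εd|) = 1/(1 + 0.9) = 10/19; seller share = |εd|/(εs + |εd|) = 9/19.
So producers capture 9/19 of the subsidy.

Producer share = 9/19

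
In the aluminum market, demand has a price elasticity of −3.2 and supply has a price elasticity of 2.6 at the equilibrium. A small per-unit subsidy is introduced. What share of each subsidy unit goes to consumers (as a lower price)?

For a small subsidy around the equilibrium, the benefit split depends on the relative slopes, which at a point are proportional to the elasticities.
Buyer share = εs/(εs + |εd|) = 2.6/(2.6 + 3.2) = 13/29; seller share = |εd|/(εs + |εd|) = 16/29.

Consumer share = 13/29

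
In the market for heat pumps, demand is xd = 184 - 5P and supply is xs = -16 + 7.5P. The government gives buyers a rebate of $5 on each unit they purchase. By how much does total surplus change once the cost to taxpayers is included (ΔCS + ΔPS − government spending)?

Pre-subsidy: 184 - 5P = -16 + 7.5P gives P* = 16, x* = 104.
With the rebate, buyers effectively pay Pb = Ps − 5, where Ps is the price sellers receive.
Demand in terms of Ps becomes xd = 184 − 5(Ps − 5) = 209 - 5Ps. Setting this equal to supply: 209 - 5Ps = -16 + 7.5Ps, so Ps = 18.
Buyers pay Pb = 18 − 5 = 13; x' = -16 + 7.5·18 = 119.
ΔCS = ½(104 + 119)(16 − 13) = 334.5; ΔPS = ½(104 + 119)(18 − 16) = 223.
Government spending = 5 × 119 = 595.
Net change = 334.5 + 223 − 595 = -37.5. The loss equals the DWL triangle ½·5·15.

Net change in total surplus = -$37.5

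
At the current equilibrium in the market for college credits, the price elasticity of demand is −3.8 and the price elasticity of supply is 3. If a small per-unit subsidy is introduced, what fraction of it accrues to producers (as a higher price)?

For a small subsidy around the equilibrium, the benefit split depends on the relative slopes, which at a point are proportional to the elasticities.
Buyer share = εs/(εs + |εd|) = 3/(3 + 3.8) = 15/34; seller share = |εd|/(εs + |εd|) = 19/34.
So producers capture 19/34 of the subsidy.

Producer share = 19/34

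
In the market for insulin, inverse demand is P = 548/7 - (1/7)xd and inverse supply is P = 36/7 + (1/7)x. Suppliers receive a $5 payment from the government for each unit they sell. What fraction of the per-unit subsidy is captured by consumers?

Consumer share = 0.5

Pre-subsidy: 548/7 - (1/7)x = 36/7 + (1/7)x gives x* = 256 and P* = 292/7.
With the subsidy, sellers receive Ps = Pb + 5 for each unit, where Pb is the price buyers pay.
On the curves, Pb = 548/7 - (1/7)x and Ps = 36/7 + (1/7)x; the wedge Ps − Pb = 5 gives 36/7 + (1/7)x − (548/7 - (1/7)x) = 5, so x' = 273.5.
Then Pb = 548/7 − (1/7)·273.5 = 549/14 and Ps = 36/7 + (1/7)·273.5 = 619/14.
Buyers' price falls by P* − Pb = 292/7 − 549/14 = 2.5; sellers' price rises by Ps − P* = 619/14 − 292/7 = 2.5.
So consumers capture 2.5/5 = 0.5 of each unit of subsidy.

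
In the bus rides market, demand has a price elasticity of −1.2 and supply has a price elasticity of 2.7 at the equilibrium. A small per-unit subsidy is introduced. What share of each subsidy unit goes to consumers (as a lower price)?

Consumer share = 9/13

For a small subsidy around the equilibrium, the benefit split depends on the relative slopes, which at a point are proportional to the elasticities.
Buyer share = εs/(εs + |εd|) = 2.7/(2.7 + 1.2) = 9/13; seller share = |εd|/(εs + |εd|) = 4/13.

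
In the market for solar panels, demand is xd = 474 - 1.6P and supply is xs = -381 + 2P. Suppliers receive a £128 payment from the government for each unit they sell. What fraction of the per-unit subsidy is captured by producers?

Pre-subsidy: 474 - 1.6P = -381 + 2P gives P* = 237.5, x* = 94.
With the subsidy, sellers receive Ps = Pb + 128 for each unit, where Pb is the price buyers pay.
Supply in terms of Pb becomes xs = -381 + 2(Pb + 128) = -125 + 2Pb. Setting this equal to demand: 474 - 1.6Pb = -125 + 2Pb, so Pb = 2995/18.
Sellers receive Ps = 2995/18 + 128 = 5299/18; x' = 474 − 1.6·(2995/18) = 1870/9.
Buyers' price falls by P* − Pb = 237.5 − 2995/18 = 640/9; sellers' price rises by Ps − P* = 5299/18 − 237.5 = 512/9.
So producers capture (512/9)/128 = 4/9 of each unit of subsidy.

Producer share = 4/9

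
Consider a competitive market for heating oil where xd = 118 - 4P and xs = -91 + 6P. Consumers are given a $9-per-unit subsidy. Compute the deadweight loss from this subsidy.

Deadweight loss = $97.2

Pre-subsidy: 118 - 4P = -91 + 6P gives P* = 20.9, x* = 34.4.
With the rebate, buyers effectively pay Pb = Ps − 9, where Ps is the price sellers receive.
Demand in terms of Ps becomes xd = 118 − 4(Ps − 9) = 154 - 4Ps. Setting this equal to supply: 154 - 4Ps = -91 + 6Ps, so Ps = 24.5.
Buyers pay Pb = 24.5 − 9 = 15.5; x' = -91 + 6·24.5 = 56.
The subsidy expands output by 56 − 34.4 = 21.6 past the efficient level; on those units the gap between marginal cost and willingness to pay runs from 0 up to 9.
DWL = ½ × 9 × 21.6 = 97.2.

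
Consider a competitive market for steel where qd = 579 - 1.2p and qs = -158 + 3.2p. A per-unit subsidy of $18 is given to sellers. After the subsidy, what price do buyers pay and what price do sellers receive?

Buyers pay 3397/22; sellers receive 3793/22

Pre-subsidy: 579 - 1.2p = -158 + 3.2p gives p* = 167.5, q* = 378.
With the subsidy, sellers receive ps = pb + 18 for each unit, where pb is the price buyers pay.
Supply in terms of pb becomes qs = -158 + 3.2(pb + 18) = -100.4 + 3.2pb. Setting this equal to demand: 579 - 1.2pb = -100.4 + 3.2pb, so pb = 3397/22.
Sellers receive ps = 3397/22 + 18 = 3793/22; q' = 579 − 1.2·(3397/22) = 21654/55.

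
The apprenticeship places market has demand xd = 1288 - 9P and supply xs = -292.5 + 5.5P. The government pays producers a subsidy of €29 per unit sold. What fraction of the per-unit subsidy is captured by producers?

Pre-subsidy: 1288 - 9P = -292.5 + 5.5P gives P* = 109, x* = 307.
With the subsidy, sellers receive Ps = Pb + 29 for each unit, where Pb is the price buyers pay.
Supply in terms of Pb becomes xs = -292.5 + 5.5(Pb + 29) = -133 + 5.5Pb. Setting this equal to demand: 1288 - 9Pb = -133 + 5.5Pb, so Pb = 98.
Sellers receive Ps = 98 + 29 = 127; x' = 1288 − 9·98 = 406.
Buyers' price falls by P* − Pb = 109 − 98 = 11; sellers' price rises by Ps − P* = 127 − 109 = 18.
So producers capture 18/29 = 18/29 of each unit of subsidy.

Producer share = 18/29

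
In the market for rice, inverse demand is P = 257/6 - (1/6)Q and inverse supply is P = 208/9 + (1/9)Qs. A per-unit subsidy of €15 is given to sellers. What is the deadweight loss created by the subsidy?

Pre-subsidy: 257/6 - (1/6)Q = 208/9 + (1/9)Q gives Q* = 71 and P* = 31.
With the subsidy, sellers receive Ps = Pb + 15 for each unit, where Pb is the price buyers pay.
On the curves, Pb = 257/6 - (1/6)Q and Ps = 208/9 + (1/9)Q; the wedge Ps − Pb = 15 gives 208/9 + (1/9)Q − (257/6 - (1/6)Q) = 15, so Q' = 125.
Then Pb = 257/6 − (1/6)·125 = 22 and Ps = 208/9 + (1/9)·125 = 37.
The subsidy expands output by 125 − 71 = 54 past the efficient level; on those units the gap between marginal cost and willingness to pay runs from 0 up to 15.
DWL = ½ × 15 × 54 = 405.

Deadweight loss = €405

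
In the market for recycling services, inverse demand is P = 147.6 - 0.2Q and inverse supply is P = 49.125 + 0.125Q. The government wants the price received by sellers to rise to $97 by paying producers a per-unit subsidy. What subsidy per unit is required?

At a seller price of 97, quantity supplied is -393 + 8·97 = 383.
Buyers absorb 383 only when they pay Pb = 147.6 − 0.2·383 = 71.
s = Ps − Pb = 97 − 71 = 26.

Required subsidy s = $26 per unit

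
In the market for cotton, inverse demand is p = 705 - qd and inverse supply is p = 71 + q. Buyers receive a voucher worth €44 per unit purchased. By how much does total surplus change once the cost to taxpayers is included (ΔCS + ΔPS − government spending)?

Pre-subsidy: 705 - q = 71 + q gives q* = 317 and p* = 388.
With the rebate, buyers effectively pay pb = ps − 44, where ps is the price sellers receive.
On the curves, pb = 705 - q and ps = 71 + q; the wedge ps − pb = 44 gives 71 + q − (705 - q) = 44, so q' = 339.
Then pb = 705 − 1·339 = 366 and ps = 71 + 1·339 = 410.
ΔCS = ½(317 + 339)(388 − 366) = 7216; ΔPS = ½(317 + 339)(410 − 388) = 7216.
Government spending = 44 × 339 = 14916.
Net change = 7216 + 7216 − 14916 = -484. The loss equals the DWL triangle ½·44·22.

Net change in total surplus = -€484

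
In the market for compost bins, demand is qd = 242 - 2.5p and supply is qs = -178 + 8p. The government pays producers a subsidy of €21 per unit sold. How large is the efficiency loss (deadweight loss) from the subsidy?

Deadweight loss = €420

Pre-subsidy: 242 - 2.5p = -178 + 8p gives p* = 40, q* = 142.
With the subsidy, sellers receive ps = pb + 21 for each unit, where pb is the price buyers pay.
Supply in terms of pb becomes qs = -178 + 8(pb + 21) = -10 + 8pb. Setting this equal to demand: 242 - 2.5pb = -10 + 8pb, so pb = 24.
Sellers receive ps = 24 + 21 = 45; q' = 242 − 2.5·24 = 182.
The subsidy expands output by 182 − 142 = 40 past the efficient level; on those units the gap between marginal cost and willingness to pay runs from 0 up to 21.
DWL = ½ × 21 × 40 = 420.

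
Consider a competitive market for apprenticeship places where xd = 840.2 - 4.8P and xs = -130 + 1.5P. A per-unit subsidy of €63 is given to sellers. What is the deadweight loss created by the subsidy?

Deadweight loss = €2268

Pre-subsidy: 840.2 - 4.8P = -130 + 1.5P gives P* = 154, x* = 101.
With the subsidy, sellers receive Ps = Pb + 63 for each unit, where Pb is the price buyers pay.
Supply in terms of Pb becomes xs = -130 + 1.5(Pb + 63) = -35.5 + 1.5Pb. Setting this equal to demand: 840.2 - 4.8Pb = -35.5 + 1.5Pb, so Pb = 139.
Sellers receive Ps = 139 + 63 = 202; x' = 840.2 − 4.8·139 = 173.
The subsidy expands output by 173 − 101 = 72 past the efficient level; on those units the gap between marginal cost and willingness to pay runs from 0 up to 63.
DWL = ½ × 63 × 72 = 2268.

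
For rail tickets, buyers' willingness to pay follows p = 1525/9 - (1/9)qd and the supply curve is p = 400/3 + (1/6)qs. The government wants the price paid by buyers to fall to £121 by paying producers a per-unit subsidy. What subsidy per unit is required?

Required subsidy s = £85 per unit

At a buyer price of 121, quantity demanded is 1525 − 9·121 = 436.
Sellers supply 436 only when they receive ps = 400/3 + (1/6)·436 = 206.
s = ps − pb = 206 − 121 = 85.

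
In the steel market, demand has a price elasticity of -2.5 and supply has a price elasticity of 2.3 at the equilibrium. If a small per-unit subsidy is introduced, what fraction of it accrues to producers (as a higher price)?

For a small subsidy around the equilibrium, the benefit split depends on the relative slopes, which at a point are proportional to the elasticities.
Buyer share = εs/(εs + |εd|) = 2.3/(2.3 + 2.5) = 23/48; seller share = |εd|/(εs + |εd|) = 25/48.
So producers capture 25/48 of the subsidy.

Producer share = 25/48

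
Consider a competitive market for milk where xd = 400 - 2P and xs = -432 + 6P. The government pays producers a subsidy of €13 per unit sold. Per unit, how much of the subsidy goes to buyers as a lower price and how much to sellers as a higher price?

Buyers gain €9.75 per unit; sellers gain €3.25 per unit

Pre-subsidy: 400 - 2P = -432 + 6P gives P* = 104, x* = 192.
With the subsidy, sellers receive Ps = Pb + 13 for each unit, where Pb is the price buyers pay.
Supply in terms of Pb becomes xs = -432 + 6(Pb + 13) = -354 + 6Pb. Setting this equal to demand: 400 - 2Pb = -354 + 6Pb, so Pb = 94.25.
Sellers receive Ps = 94.25 + 13 = 107.25; x' = 400 − 2·94.25 = 211.5.
Buyers' price falls by P* − Pb = 104 − 94.25 = 9.75; sellers' price rises by Ps − P* = 107.25 − 104 = 3.25.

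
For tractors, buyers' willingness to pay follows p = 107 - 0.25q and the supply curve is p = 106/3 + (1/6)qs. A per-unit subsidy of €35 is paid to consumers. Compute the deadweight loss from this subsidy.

Pre-subsidy: 107 - 0.25q = 106/3 + (1/6)q gives q* = 172 and p* = 64.
With the rebate, buyers effectively pay pb = ps − 35, where ps is the price sellers receive.
On the curves, pb = 107 - 0.25q and ps = 106/3 + (1/6)q; the wedge ps − pb = 35 gives 106/3 + (1/6)q − (107 - 0.25q) = 35, so q' = 256.
Then pb = 107 − 0.25·256 = 43 and ps = 106/3 + (1/6)·256 = 78.
The subsidy expands output by 256 − 172 = 84 past the efficient level; on those units the gap between marginal cost and willingness to pay runs from 0 up to 35.
DWL = ½ × 35 × 84 = 1470.

Deadweight loss = €1470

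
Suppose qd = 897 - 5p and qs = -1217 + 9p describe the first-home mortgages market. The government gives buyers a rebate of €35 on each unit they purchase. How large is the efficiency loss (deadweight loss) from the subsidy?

Pre-subsidy: 897 - 5p = -1217 + 9p gives p* = 151, q* = 142.
With the rebate, buyers effectively pay pb = ps − 35, where ps is the price sellers receive.
Demand in terms of ps becomes qd = 897 − 5(ps − 35) = 1072 - 5ps. Setting this equal to supply: 1072 - 5ps = -1217 + 9ps, so ps = 163.5.
Buyers pay pb = 163.5 − 35 = 128.5; q' = -1217 + 9·163.5 = 254.5.
The subsidy expands output by 254.5 − 142 = 112.5 past the efficient level; on those units the gap between marginal cost and willingness to pay runs from 0 up to 35.
DWL = ½ × 35 × 112.5 = 1968.75.

Deadweight loss = €1968.75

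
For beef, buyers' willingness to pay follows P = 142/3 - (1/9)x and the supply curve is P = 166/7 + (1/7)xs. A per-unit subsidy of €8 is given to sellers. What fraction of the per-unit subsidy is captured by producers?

Pre-subsidy: 142/3 - (1/9)x = 166/7 + (1/7)x gives x* = 93 and P* = 37.
With the subsidy, sellers receive Ps = Pb + 8 for each unit, where Pb is the price buyers pay.
On the curves, Pb = 142/3 - (1/9)x and Ps = 166/7 + (1/7)x; the wedge Ps − Pb = 8 gives 166/7 + (1/7)x − (142/3 - (1/9)x) = 8, so x' = 124.5.
Then Pb = 142/3 − (1/9)·124.5 = 33.5 and Ps = 166/7 + (1/7)·124.5 = 41.5.
Buyers' price falls by P* − Pb = 37 − 33.5 = 3.5; sellers' price rises by Ps − P* = 41.5 − 37 = 4.5.
So producers capture 4.5/8 = 0.5625 of each unit of subsidy.

Producer share = 0.5625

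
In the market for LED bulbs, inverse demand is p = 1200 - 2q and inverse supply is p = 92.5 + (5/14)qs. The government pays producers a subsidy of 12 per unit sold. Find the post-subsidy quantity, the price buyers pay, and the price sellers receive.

Pre-subsidy: 1200 - 2q = 92.5 + (5/14)q gives q* = 15505/33 and p* = 8590/33.
With the subsidy, sellers receive ps = pb + 12 for each unit, where pb is the price buyers pay.
On the curves, pb = 1200 - 2q and ps = 92.5 + (5/14)q; the wedge ps − pb = 12 gives 92.5 + (5/14)q − (1200 - 2q) = 12, so q' = 15673/33.
Then pb = 1200 − 2·(15673/33) = 8254/33 and ps = 92.5 + (5/14)·(15673/33) = 8650/33.

q' = 15673/33; buyers pay 8254/33; sellers receive 8650/33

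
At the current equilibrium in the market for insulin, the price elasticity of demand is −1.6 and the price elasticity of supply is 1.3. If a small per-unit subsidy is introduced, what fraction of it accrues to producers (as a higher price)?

Producer share = 16/29

For a small subsidy around the equilibrium, the benefit split depends on the relative slopes, which at a point are proportional to the elasticities.
Buyer share = εs/(εs + |εd|) = 1.3/(1.3 + 1.6) = 13/29; seller share = |εd|/(εs + |εd|) = 16/29.
So producers capture 16/29 of the subsidy.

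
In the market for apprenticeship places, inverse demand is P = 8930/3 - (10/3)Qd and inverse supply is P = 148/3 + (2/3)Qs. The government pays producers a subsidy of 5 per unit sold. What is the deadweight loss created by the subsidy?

Pre-subsidy: 8930/3 - (10/3)Q = 148/3 + (2/3)Q gives Q* = 4391/6 and P* = 4835/9.
With the subsidy, sellers receive Ps = Pb + 5 for each unit, where Pb is the price buyers pay.
On the curves, Pb = 8930/3 - (10/3)Q and Ps = 148/3 + (2/3)Q; the wedge Ps − Pb = 5 gives 148/3 + (2/3)Q − (8930/3 - (10/3)Q) = 5, so Q' = 8797/12.
Then Pb = 8930/3 − (10/3)·(8797/12) = 9595/18 and Ps = 148/3 + (2/3)·(8797/12) = 9685/18.
The subsidy expands output by 8797/12 − 4391/6 = 1.25 past the efficient level; on those units the gap between marginal cost and willingness to pay runs from 0 up to 5.
DWL = ½ × 5 × 1.25 = 3.125.

Deadweight loss = 3.125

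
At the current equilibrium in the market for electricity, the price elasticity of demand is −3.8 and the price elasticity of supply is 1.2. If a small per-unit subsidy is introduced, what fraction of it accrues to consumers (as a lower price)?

For a small subsidy around the equilibrium, the benefit split depends on the relative slopes, which at a point are proportional to the elasticities.
Buyer share = εs/(εs + |εd|) = 1.2/(1.2 + 3.8) = 0.24; seller share = |εd|/(εs + |εd|) = 0.76.

Consumer share = 0.24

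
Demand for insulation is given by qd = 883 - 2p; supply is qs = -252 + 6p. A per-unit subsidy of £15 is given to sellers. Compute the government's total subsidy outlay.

Government cost = £9326.25

Pre-subsidy: 883 - 2p = -252 + 6p gives p* = 141.875, q* = 599.25.
With the subsidy, sellers receive ps = pb + 15 for each unit, where pb is the price buyers pay.
Supply in terms of pb becomes qs = -252 + 6(pb + 15) = -162 + 6pb. Setting this equal to demand: 883 - 2pb = -162 + 6pb, so pb = 130.625.
Sellers receive ps = 130.625 + 15 = 145.625; q' = 883 − 2·130.625 = 621.75.
Government outlay = subsidy × quantity = 15 × 621.75 = 9326.25.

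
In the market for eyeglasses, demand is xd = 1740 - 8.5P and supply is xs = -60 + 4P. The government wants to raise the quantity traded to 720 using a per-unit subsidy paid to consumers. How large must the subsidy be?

Required subsidy s = 75 per unit

At x = 720, invert demand for the buyer price: Pb = (1740 − 720)/8.5 = 120; invert supply for the seller price: Ps = (720 − (-60))/4 = 195.
The subsidy must fill the gap: s = Ps − Pb = 195 − 120 = 75.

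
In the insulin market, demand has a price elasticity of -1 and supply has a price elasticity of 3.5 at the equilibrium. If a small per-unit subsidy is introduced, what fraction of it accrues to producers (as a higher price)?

Producer share = 2/9

For a small subsidy around the equilibrium, the benefit split depends on the relative slopes, which at a point are proportional to the elasticities.
Buyer share = εs/(εs + |εd|) = 3.5/(3.5 + 1) = 7/9; seller share = |εd|/(εs + |εd|) = 2/9.
So producers capture 2/9 of the subsidy.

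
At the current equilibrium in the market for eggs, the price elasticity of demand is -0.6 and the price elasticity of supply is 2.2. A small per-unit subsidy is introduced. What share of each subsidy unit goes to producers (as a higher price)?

Producer share = 3/14

For a small subsidy around the equilibrium, the benefit split depends on the relative slopes, which at a point are proportional to the elasticities.
Buyer share = εs/(εs + |εd|) = 2.2/(2.2 + 0.6) = 11/14; seller share = |εd|/(εs + |εd|) = 3/14.
So producers capture 3/14 of the subsidy.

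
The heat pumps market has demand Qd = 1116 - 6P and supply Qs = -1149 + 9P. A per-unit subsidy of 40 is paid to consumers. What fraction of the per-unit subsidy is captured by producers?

Producer share = 0.4

Pre-subsidy: 1116 - 6P = -1149 + 9P gives P* = 151, Q* = 210.
With the rebate, buyers effectively pay Pb = Ps − 40, where Ps is the price sellers receive.
Demand in terms of Ps becomes Qd = 1116 − 6(Ps − 40) = 1356 - 6Ps. Setting this equal to supply: 1356 - 6Ps = -1149 + 9Ps, so Ps = 167.
Buyers pay Pb = 167 − 40 = 127; Q' = -1149 + 9·167 = 354.
Buyers' price falls by P* − Pb = 151 − 127 = 24; sellers' price rises by Ps − P* = 167 − 151 = 16.
So producers capture 16/40 = 0.4 of each unit of subsidy.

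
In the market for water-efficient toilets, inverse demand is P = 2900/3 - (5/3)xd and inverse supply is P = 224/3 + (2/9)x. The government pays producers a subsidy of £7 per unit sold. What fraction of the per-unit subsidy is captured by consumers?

Pre-subsidy: 2900/3 - (5/3)x = 224/3 + (2/9)x gives x* = 8028/17 and P* = 9160/51.
With the subsidy, sellers receive Ps = Pb + 7 for each unit, where Pb is the price buyers pay.
On the curves, Pb = 2900/3 - (5/3)x and Ps = 224/3 + (2/9)x; the wedge Ps − Pb = 7 gives 224/3 + (2/9)x − (2900/3 - (5/3)x) = 7, so x' = 8091/17.
Then Pb = 2900/3 − (5/3)·(8091/17) = 8845/51 and Ps = 224/3 + (2/9)·(8091/17) = 9202/51.
Buyers' price falls by P* − Pb = 9160/51 − 8845/51 = 105/17; sellers' price rises by Ps − P* = 9202/51 − 9160/51 = 14/17.
So consumers capture (105/17)/7 = 15/17 of each unit of subsidy.

Consumer share = 15/17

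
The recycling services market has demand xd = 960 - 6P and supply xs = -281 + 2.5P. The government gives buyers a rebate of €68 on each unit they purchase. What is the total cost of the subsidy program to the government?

Pre-subsidy: 960 - 6P = -281 + 2.5P gives P* = 146, x* = 84.
With the rebate, buyers effectively pay Pb = Ps − 68, where Ps is the price sellers receive.
Demand in terms of Ps becomes xd = 960 − 6(Ps − 68) = 1368 - 6Ps. Setting this equal to supply: 1368 - 6Ps = -281 + 2.5Ps, so Ps = 194.
Buyers pay Pb = 194 − 68 = 126; x' = -281 + 2.5·194 = 204.
Government outlay = subsidy × quantity = 68 × 204 = 13872.

Government cost = €13872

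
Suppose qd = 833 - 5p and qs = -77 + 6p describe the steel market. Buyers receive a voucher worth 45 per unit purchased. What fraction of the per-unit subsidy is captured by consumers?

Pre-subsidy: 833 - 5p = -77 + 6p gives p* = 910/11, q* = 4613/11.
With the rebate, buyers effectively pay pb = ps − 45, where ps is the price sellers receive.
Demand in terms of ps becomes qd = 833 − 5(ps − 45) = 1058 - 5ps. Setting this equal to supply: 1058 - 5ps = -77 + 6ps, so ps = 1135/11.
Buyers pay pb = 1135/11 − 45 = 640/11; q' = -77 + 6·(1135/11) = 5963/11.
Buyers' price falls by p* − pb = 910/11 − 640/11 = 270/11; sellers' price rises by ps − p* = 1135/11 − 910/11 = 225/11.
So consumers capture (270/11)/45 = 6/11 of each unit of subsidy.

Consumer share = 6/11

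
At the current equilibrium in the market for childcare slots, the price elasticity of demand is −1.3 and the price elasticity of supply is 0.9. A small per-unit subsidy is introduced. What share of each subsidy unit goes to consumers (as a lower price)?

Consumer share = 9/22

For a small subsidy around the equilibrium, the benefit split depends on the relative slopes, which at a point are proportional to the elasticities.
Buyer share = εs/(εs + |εd|) = 0.9/(0.9 + 1.3) = 9/22; seller share = |εd|/(εs + |εd|) = 13/22.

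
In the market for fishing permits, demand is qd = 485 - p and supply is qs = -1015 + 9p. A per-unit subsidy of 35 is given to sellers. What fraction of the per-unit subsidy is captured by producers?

Producer share = 0.1

Pre-subsidy: 485 - p = -1015 + 9p gives p* = 150, q* = 335.
With the subsidy, sellers receive ps = pb + 35 for each unit, where pb is the price buyers pay.
Supply in terms of pb becomes qs = -1015 + 9(pb + 35) = -700 + 9pb. Setting this equal to demand: 485 - pb = -700 + 9pb, so pb = 118.5.
Sellers receive ps = 118.5 + 35 = 153.5; q' = 485 − 1·118.5 = 366.5.
Buyers' price falls by p* − pb = 150 − 118.5 = 31.5; sellers' price rises by ps − p* = 153.5 − 150 = 3.5.
So producers capture 3.5/35 = 0.1 of each unit of subsidy.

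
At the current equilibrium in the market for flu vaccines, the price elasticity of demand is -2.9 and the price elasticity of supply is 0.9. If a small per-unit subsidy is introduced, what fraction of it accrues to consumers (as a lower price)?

Consumer share = 9/38

For a small subsidy around the equilibrium, the benefit split depends on the relative slopes, which at a point are proportional to the elasticities.
Buyer share = εs/(εs + |εd|) = 0.9/(0.9 + 2.9) = 9/38; seller share = |εd|/(εs + |εd|) = 29/38.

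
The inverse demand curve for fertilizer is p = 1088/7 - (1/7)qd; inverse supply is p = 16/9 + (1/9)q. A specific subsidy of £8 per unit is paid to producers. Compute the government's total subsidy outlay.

Pre-subsidy: 1088/7 - (1/7)q = 16/9 + (1/9)q gives q* = 605 and p* = 69.
With the subsidy, sellers receive ps = pb + 8 for each unit, where pb is the price buyers pay.
On the curves, pb = 1088/7 - (1/7)q and ps = 16/9 + (1/9)q; the wedge ps − pb = 8 gives 16/9 + (1/9)q − (1088/7 - (1/7)q) = 8, so q' = 636.5.
Then pb = 1088/7 − (1/7)·636.5 = 64.5 and ps = 16/9 + (1/9)·636.5 = 72.5.
Government outlay = subsidy × quantity = 8 × 636.5 = 5092.

Government cost = £5092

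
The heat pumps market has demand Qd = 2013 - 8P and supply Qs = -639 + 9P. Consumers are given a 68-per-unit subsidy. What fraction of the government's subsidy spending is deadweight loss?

DWL / government spending = 16/117

Pre-subsidy: 2013 - 8P = -639 + 9P gives P* = 156, Q* = 765.
With the rebate, buyers effectively pay Pb = Ps − 68, where Ps is the price sellers receive.
Demand in terms of Ps becomes Qd = 2013 − 8(Ps − 68) = 2557 - 8Ps. Setting this equal to supply: 2557 - 8Ps = -639 + 9Ps, so Ps = 188.
Buyers pay Pb = 188 − 68 = 120; Q' = -639 + 9·188 = 1053.
ΔCS = ½(765 + 1053)(156 − 120) = 32724; ΔPS = ½(765 + 1053)(188 − 156) = 29088.
Government spending = 68 × 1053 = 71604.
DWL = ½ × 68 × (1053 − 765) = 9792; fraction = 9792 / 71604 = 16/117.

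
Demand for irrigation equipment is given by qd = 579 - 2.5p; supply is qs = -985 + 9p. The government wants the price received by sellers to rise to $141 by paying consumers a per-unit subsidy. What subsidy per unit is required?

At a seller price of 141, quantity supplied is -985 + 9·141 = 284.
Buyers absorb 284 only when they pay pb with 579 − 2.5·pb = 284, i.e. pb = 118.
s = ps − pb = 141 − 118 = 23.

Required subsidy s = $23 per unit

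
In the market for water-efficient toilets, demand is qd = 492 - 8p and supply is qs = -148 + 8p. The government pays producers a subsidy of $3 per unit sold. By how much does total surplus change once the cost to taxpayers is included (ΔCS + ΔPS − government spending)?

Pre-subsidy: 492 - 8p = -148 + 8p gives p* = 40, q* = 172.
With the subsidy, sellers receive ps = pb + 3 for each unit, where pb is the price buyers pay.
Supply in terms of pb becomes qs = -148 + 8(pb + 3) = -124 + 8pb. Setting this equal to demand: 492 - 8pb = -124 + 8pb, so pb = 38.5.
Sellers receive ps = 38.5 + 3 = 41.5; q' = 492 − 8·38.5 = 184.
ΔCS = ½(172 + 184)(40 − 38.5) = 267; ΔPS = ½(172 + 184)(41.5 − 40) = 267.
Government spending = 3 × 184 = 552.
Net change = 267 + 267 − 552 = -18. The loss equals the DWL triangle ½·3·12.

Net change in total surplus = -$18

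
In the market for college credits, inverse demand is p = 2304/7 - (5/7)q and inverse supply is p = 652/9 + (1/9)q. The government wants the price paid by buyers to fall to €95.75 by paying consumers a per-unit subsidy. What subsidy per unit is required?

Required subsidy s = €13 per unit

At a buyer price of 95.75, quantity demanded is 460.8 − 1.4·95.75 = 326.75.
Sellers supply 326.75 only when they receive ps = 652/9 + (1/9)·326.75 = 108.75.
s = ps − pb = 108.75 − 95.75 = 13.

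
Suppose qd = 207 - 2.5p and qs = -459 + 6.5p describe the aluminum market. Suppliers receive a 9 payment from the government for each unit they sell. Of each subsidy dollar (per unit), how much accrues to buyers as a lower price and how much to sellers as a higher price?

Pre-subsidy: 207 - 2.5p = -459 + 6.5p gives p* = 74, q* = 22.
With the subsidy, sellers receive ps = pb + 9 for each unit, where pb is the price buyers pay.
Supply in terms of pb becomes qs = -459 + 6.5(pb + 9) = -400.5 + 6.5pb. Setting this equal to demand: 207 - 2.5pb = -400.5 + 6.5pb, so pb = 67.5.
Sellers receive ps = 67.5 + 9 = 76.5; q' = 207 − 2.5·67.5 = 38.25.
Buyers' price falls by p* − pb = 74 − 67.5 = 6.5; sellers' price rises by ps − p* = 76.5 − 74 = 2.5.

Buyers gain 6.5 per unit; sellers gain 2.5 per unit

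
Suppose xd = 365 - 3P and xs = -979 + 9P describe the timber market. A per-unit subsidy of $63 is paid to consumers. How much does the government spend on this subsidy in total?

Pre-subsidy: 365 - 3P = -979 + 9P gives P* = 112, x* = 29.
With the rebate, buyers effectively pay Pb = Ps − 63, where Ps is the price sellers receive.
Demand in terms of Ps becomes xd = 365 − 3(Ps − 63) = 554 - 3Ps. Setting this equal to supply: 554 - 3Ps = -979 + 9Ps, so Ps = 127.75.
Buyers pay Pb = 127.75 − 63 = 64.75; x' = -979 + 9·127.75 = 170.75.
Government outlay = subsidy × quantity = 63 × 170.75 = 10757.25.

Government cost = $10757.25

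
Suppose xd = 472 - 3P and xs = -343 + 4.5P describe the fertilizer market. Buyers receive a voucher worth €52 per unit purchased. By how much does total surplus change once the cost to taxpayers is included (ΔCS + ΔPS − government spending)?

Net change in total surplus = -€2433.6

Pre-subsidy: 472 - 3P = -343 + 4.5P gives P* = 326/3, x* = 146.
With the rebate, buyers effectively pay Pb = Ps − 52, where Ps is the price sellers receive.
Demand in terms of Ps becomes xd = 472 − 3(Ps − 52) = 628 - 3Ps. Setting this equal to supply: 628 - 3Ps = -343 + 4.5Ps, so Ps = 1942/15.
Buyers pay Pb = 1942/15 − 52 = 1162/15; x' = -343 + 4.5·(1942/15) = 239.6.
ΔCS = ½(146 + 239.6)(326/3 − 1162/15) = 6015.36; ΔPS = ½(146 + 239.6)(1942/15 − 326/3) = 4010.24.
Government spending = 52 × 239.6 = 12459.2.
Net change = 6015.36 + 4010.24 − 12459.2 = -2433.6. The loss equals the DWL triangle ½·52·93.6.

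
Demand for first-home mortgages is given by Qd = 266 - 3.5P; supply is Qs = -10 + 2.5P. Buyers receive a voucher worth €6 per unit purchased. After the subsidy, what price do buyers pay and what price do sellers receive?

Pre-subsidy: 266 - 3.5P = -10 + 2.5P gives P* = 46, Q* = 105.
With the rebate, buyers effectively pay Pb = Ps − 6, where Ps is the price sellers receive.
Demand in terms of Ps becomes Qd = 266 − 3.5(Ps − 6) = 287 - 3.5Ps. Setting this equal to supply: 287 - 3.5Ps = -10 + 2.5Ps, so Ps = 49.5.
Buyers pay Pb = 49.5 − 6 = 43.5; Q' = -10 + 2.5·49.5 = 113.75.

Buyers pay €43.5; sellers receive €49.5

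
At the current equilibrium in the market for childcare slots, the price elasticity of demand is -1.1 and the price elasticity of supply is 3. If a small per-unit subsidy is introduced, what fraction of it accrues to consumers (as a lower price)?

Consumer share = 30/41

For a small subsidy around the equilibrium, the benefit split depends on the relative slopes, which at a point are proportional to the elasticities.
Buyer share = εs/(εs + |εd|) = 3/(3 + 1.1) = 30/41; seller share = |εd|/(εs + |εd|) = 11/41.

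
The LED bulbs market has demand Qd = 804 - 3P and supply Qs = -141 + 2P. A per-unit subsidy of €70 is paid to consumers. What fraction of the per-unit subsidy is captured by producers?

Pre-subsidy: 804 - 3P = -141 + 2P gives P* = 189, Q* = 237.
With the rebate, buyers effectively pay Pb = Ps − 70, where Ps is the price sellers receive.
Demand in terms of Ps becomes Qd = 804 − 3(Ps − 70) = 1014 - 3Ps. Setting this equal to supply: 1014 - 3Ps = -141 + 2Ps, so Ps = 231.
Buyers pay Pb = 231 − 70 = 161; Q' = -141 + 2·231 = 321.
Buyers' price falls by P* − Pb = 189 − 161 = 28; sellers' price rises by Ps − P* = 231 − 189 = 42.
So producers capture 42/70 = 0.6 of each unit of subsidy.

Producer share = 0.6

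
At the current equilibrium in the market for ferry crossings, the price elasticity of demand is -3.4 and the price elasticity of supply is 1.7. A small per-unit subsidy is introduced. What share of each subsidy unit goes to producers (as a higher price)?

For a small subsidy around the equilibrium, the benefit split depends on the relative slopes, which at a point are proportional to the elasticities.
Buyer share = εs/(εs + |εd|) = 1.7/(1.7 + 3.4) = 1/3; seller share = |εd|/(εs + |εd|) = 2/3.
So producers capture 2/3 of the subsidy.

Producer share = 2/3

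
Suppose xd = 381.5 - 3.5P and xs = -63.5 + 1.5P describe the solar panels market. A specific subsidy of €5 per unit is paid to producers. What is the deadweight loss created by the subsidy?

Deadweight loss = €13.125

Pre-subsidy: 381.5 - 3.5P = -63.5 + 1.5P gives P* = 89, x* = 70.
With the subsidy, sellers receive Ps = Pb + 5 for each unit, where Pb is the price buyers pay.
Supply in terms of Pb becomes xs = -63.5 + 1.5(Pb + 5) = -56 + 1.5Pb. Setting this equal to demand: 381.5 - 3.5Pb = -56 + 1.5Pb, so Pb = 87.5.
Sellers receive Ps = 87.5 + 5 = 92.5; x' = 381.5 − 3.5·87.5 = 75.25.
The subsidy expands output by 75.25 − 70 = 5.25 past the efficient level; on those units the gap between marginal cost and willingness to pay runs from 0 up to 5.
DWL = ½ × 5 × 5.25 = 13.125.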